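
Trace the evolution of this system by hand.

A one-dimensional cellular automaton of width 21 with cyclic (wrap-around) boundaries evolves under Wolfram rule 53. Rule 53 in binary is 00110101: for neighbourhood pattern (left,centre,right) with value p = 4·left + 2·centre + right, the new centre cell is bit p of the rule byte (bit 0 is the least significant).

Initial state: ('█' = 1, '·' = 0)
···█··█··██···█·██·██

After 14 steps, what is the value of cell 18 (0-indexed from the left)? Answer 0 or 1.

0) ···█··█··██···█·██·██
1) ██·██·██···██·██··█··
2) ··█··█··██···█··█·██·
3) █·██·██···██·██·██··█
4) ·█··█··██···█··█··█··
5) ·██·██···██·██·██·███
6) █··█··██···█··█··█···
7) ██·██···██·██·██·███·
8) ··█··██···█··█··█···█
9) █·██···██·██·██·███·█
10) ·█··██···█··█··█···█·
11) ·██···██·██·██·███·██
12) █··██···█··█··█···█··
13) ██···██·██·██·███·██·
14) ··██···█··█··█···█··█

0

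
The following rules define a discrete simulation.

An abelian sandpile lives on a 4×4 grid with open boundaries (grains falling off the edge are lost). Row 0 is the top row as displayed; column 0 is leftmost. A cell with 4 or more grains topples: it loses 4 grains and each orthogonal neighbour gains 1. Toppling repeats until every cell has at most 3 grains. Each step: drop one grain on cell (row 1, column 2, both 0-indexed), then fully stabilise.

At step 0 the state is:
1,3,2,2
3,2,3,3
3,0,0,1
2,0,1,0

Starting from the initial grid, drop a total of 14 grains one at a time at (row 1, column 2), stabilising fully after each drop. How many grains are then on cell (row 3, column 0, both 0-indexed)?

gen 0: 1,3,2,2
3,2,3,3
3,0,0,1
2,0,1,0
gen 1: 1,3,3,3
3,3,1,0
3,0,1,2
2,0,1,0
gen 2: 1,3,3,3
3,3,2,0
3,0,1,2
2,0,1,0
gen 3: 1,3,3,3
3,3,3,0
3,0,1,2
2,0,1,0
gen 4: 3,1,2,0
1,2,2,2
0,2,2,2
3,0,1,0
gen 5: 3,1,2,0
1,2,3,2
0,2,2,2
3,0,1,0
gen 6: 3,1,3,0
1,3,0,3
0,2,3,2
3,0,1,0
gen 7: 3,1,3,0
1,3,1,3
0,2,3,2
3,0,1,0
gen 8: 3,1,3,0
1,3,2,3
0,2,3,2
3,0,1,0
gen 9: 3,1,3,0
1,3,3,3
0,2,3,2
3,0,1,0
gen 10: 3,3,1,2
2,2,0,2
1,0,3,0
3,1,2,1
gen 11: 3,3,1,2
2,2,1,2
1,0,3,0
3,1,2,1
gen 12: 3,3,1,2
2,2,2,2
1,0,3,0
3,1,2,1
gen 13: 3,3,1,2
2,2,3,2
1,0,3,0
3,1,2,1
gen 14: 3,3,2,2
2,3,1,3
1,1,0,1
3,1,3,1

3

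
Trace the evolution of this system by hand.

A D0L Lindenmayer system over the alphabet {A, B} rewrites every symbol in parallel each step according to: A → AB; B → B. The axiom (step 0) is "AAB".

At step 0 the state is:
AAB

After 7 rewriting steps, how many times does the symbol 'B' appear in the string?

15

t=0: AAB
t=1: ABABB
t=2: ABBABBB
t=3: ABBBABBBB
t=4: ABBBBABBBBB
t=5: ABBBBBABBBBBB
t=6: ABBBBBBABBBBBBB
t=7: ABBBBBBBABBBBBBBB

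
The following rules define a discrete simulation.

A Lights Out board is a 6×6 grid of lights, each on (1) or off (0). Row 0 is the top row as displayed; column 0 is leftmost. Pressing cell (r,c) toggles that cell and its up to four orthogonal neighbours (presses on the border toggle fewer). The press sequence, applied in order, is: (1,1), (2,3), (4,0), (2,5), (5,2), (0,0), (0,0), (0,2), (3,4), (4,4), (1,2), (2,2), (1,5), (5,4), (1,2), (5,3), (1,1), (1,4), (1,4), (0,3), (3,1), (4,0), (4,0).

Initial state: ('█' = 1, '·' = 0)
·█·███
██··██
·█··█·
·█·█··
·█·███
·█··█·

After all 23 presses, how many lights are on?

gen 0: ·█·███
██··██
·█··█·
·█·█··
·█·███
·█··█·
gen 1: ···███
··█·██
····█·
·█·█··
·█·███
·█··█·
gen 2: ···███
··████
··██··
·█····
·█·███
·█··█·
gen 3: ···███
··████
··██··
██····
█··███
██··█·
gen 4: ···███
··███·
··████
██···█
█··███
██··█·
gen 5: ···███
··███·
··████
██···█
█·████
█·███·
gen 6: ██·███
█·███·
··████
██···█
█·████
█·███·
gen 7: ···███
··███·
··████
██···█
█·████
█·███·
gen 8: ·██·██
···██·
··████
██···█
█·████
█·███·
gen 9: ·██·██
···██·
··██·█
██·██·
█·██·█
█·███·
gen 10: ·██·██
···██·
··██·█
██·█··
█·█·█·
█·██··
gen 11: ·█··██
·██·█·
···█·█
██·█··
█·█·█·
█·██··
gen 12: ·█··██
·█··█·
·██··█
████··
█·█·█·
█·██··
gen 13: ·█··█·
·█···█
·██···
████··
█·█·█·
█·██··
gen 14: ·█··█·
·█···█
·██···
████··
█·█···
█·█·██
gen 15: ·██·█·
··██·█
·█····
████··
█·█···
█·█·██
gen 16: ·██·█·
··██·█
·█····
████··
█·██··
█··█·█
gen 17: ··█·█·
██·█·█
······
████··
█·██··
█··█·█
gen 18: ··█···
██··█·
····█·
████··
█·██··
█··█·█
gen 19: ··█·█·
██·█·█
······
████··
█·██··
█··█·█
gen 20: ···█··
██···█
······
████··
█·██··
█··█·█
gen 21: ···█··
██···█
·█····
···█··
████··
█··█·█
gen 22: ···█··
██···█
·█····
█··█··
··██··
···█·█
gen 23: ···█··
██···█
·█····
···█··
████··
█··█·█

13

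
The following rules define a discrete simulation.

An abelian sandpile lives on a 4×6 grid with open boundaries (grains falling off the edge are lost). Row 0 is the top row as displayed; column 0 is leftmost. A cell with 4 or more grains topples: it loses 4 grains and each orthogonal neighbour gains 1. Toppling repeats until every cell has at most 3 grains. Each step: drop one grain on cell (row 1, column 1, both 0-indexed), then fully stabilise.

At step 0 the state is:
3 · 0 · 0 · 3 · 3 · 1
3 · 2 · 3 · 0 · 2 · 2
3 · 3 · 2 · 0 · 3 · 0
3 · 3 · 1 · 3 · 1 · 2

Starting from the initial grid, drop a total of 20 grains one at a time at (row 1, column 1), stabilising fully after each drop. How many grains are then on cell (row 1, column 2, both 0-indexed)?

t=0: 3 · 0 · 0 · 3 · 3 · 1
3 · 2 · 3 · 0 · 2 · 2
3 · 3 · 2 · 0 · 3 · 0
3 · 3 · 1 · 3 · 1 · 2
t=1: 3 · 0 · 0 · 3 · 3 · 1
3 · 3 · 3 · 0 · 2 · 2
3 · 3 · 2 · 0 · 3 · 0
3 · 3 · 1 · 3 · 1 · 2
t=2: 0 · 2 · 1 · 3 · 3 · 1
2 · 3 · 1 · 1 · 2 · 2
2 · 3 · 0 · 1 · 3 · 0
1 · 1 · 3 · 3 · 1 · 2
t=3: 0 · 3 · 1 · 3 · 3 · 1
3 · 1 · 2 · 1 · 2 · 2
3 · 0 · 1 · 1 · 3 · 0
1 · 2 · 3 · 3 · 1 · 2
t=4: 0 · 3 · 1 · 3 · 3 · 1
3 · 2 · 2 · 1 · 2 · 2
3 · 0 · 1 · 1 · 3 · 0
1 · 2 · 3 · 3 · 1 · 2
t=5: 0 · 3 · 1 · 3 · 3 · 1
3 · 3 · 2 · 1 · 2 · 2
3 · 0 · 1 · 1 · 3 · 0
1 · 2 · 3 · 3 · 1 · 2
t=6: 2 · 0 · 2 · 3 · 3 · 1
1 · 2 · 3 · 1 · 2 · 2
0 · 2 · 1 · 1 · 3 · 0
2 · 2 · 3 · 3 · 1 · 2
t=7: 2 · 0 · 2 · 3 · 3 · 1
1 · 3 · 3 · 1 · 2 · 2
0 · 2 · 1 · 1 · 3 · 0
2 · 2 · 3 · 3 · 1 · 2
t=8: 2 · 1 · 3 · 3 · 3 · 1
2 · 1 · 0 · 2 · 2 · 2
0 · 3 · 2 · 1 · 3 · 0
2 · 2 · 3 · 3 · 1 · 2
t=9: 2 · 1 · 3 · 3 · 3 · 1
2 · 2 · 0 · 2 · 2 · 2
0 · 3 · 2 · 1 · 3 · 0
2 · 2 · 3 · 3 · 1 · 2
t=10: 2 · 1 · 3 · 3 · 3 · 1
2 · 3 · 0 · 2 · 2 · 2
0 · 3 · 2 · 1 · 3 · 0
2 · 2 · 3 · 3 · 1 · 2
t=11: 2 · 2 · 3 · 3 · 3 · 1
3 · 1 · 1 · 2 · 2 · 2
1 · 0 · 3 · 1 · 3 · 0
2 · 3 · 3 · 3 · 1 · 2
t=12: 2 · 2 · 3 · 3 · 3 · 1
3 · 2 · 1 · 2 · 2 · 2
1 · 0 · 3 · 1 · 3 · 0
2 · 3 · 3 · 3 · 1 · 2
t=13: 2 · 2 · 3 · 3 · 3 · 1
3 · 3 · 1 · 2 · 2 · 2
1 · 0 · 3 · 1 · 3 · 0
2 · 3 · 3 · 3 · 1 · 2
t=14: 3 · 3 · 3 · 3 · 3 · 1
0 · 1 · 2 · 2 · 2 · 2
2 · 1 · 3 · 1 · 3 · 0
2 · 3 · 3 · 3 · 1 · 2
t=15: 3 · 3 · 3 · 3 · 3 · 1
0 · 2 · 2 · 2 · 2 · 2
2 · 1 · 3 · 1 · 3 · 0
2 · 3 · 3 · 3 · 1 · 2
t=16: 3 · 3 · 3 · 3 · 3 · 1
0 · 3 · 2 · 2 · 2 · 2
2 · 1 · 3 · 1 · 3 · 0
2 · 3 · 3 · 3 · 1 · 2
t=17: 0 · 2 · 2 · 2 · 1 · 2
2 · 3 · 2 · 2 · 1 · 3
3 · 0 · 3 · 1 · 1 · 1
3 · 1 · 2 · 1 · 3 · 2
t=18: 0 · 3 · 2 · 2 · 1 · 2
3 · 0 · 3 · 2 · 1 · 3
3 · 1 · 3 · 1 · 1 · 1
3 · 1 · 2 · 1 · 3 · 2
t=19: 0 · 3 · 2 · 2 · 1 · 2
3 · 1 · 3 · 2 · 1 · 3
3 · 1 · 3 · 1 · 1 · 1
3 · 1 · 2 · 1 · 3 · 2
t=20: 0 · 3 · 2 · 2 · 1 · 2
3 · 2 · 3 · 2 · 1 · 3
3 · 1 · 3 · 1 · 1 · 1
3 · 1 · 2 · 1 · 3 · 2

3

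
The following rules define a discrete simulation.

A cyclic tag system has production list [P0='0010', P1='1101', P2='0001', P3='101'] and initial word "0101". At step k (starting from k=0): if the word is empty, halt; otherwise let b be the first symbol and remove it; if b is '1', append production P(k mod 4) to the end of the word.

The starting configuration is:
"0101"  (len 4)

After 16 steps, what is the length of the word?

21

t=0: "0101"  (len 4)
t=1: "101"  (len 3)
t=2: "011101"  (len 6)
t=3: "11101"  (len 5)
t=4: "1101101"  (len 7)
t=5: "1011010010"  (len 10)
t=6: "0110100101101"  (len 13)
t=7: "110100101101"  (len 12)
t=8: "10100101101101"  (len 14)
t=9: "01001011011010010"  (len 17)
t=10: "1001011011010010"  (len 16)
t=11: "0010110110100100001"  (len 19)
t=12: "010110110100100001"  (len 18)
t=13: "10110110100100001"  (len 17)
t=14: "01101101001000011101"  (len 20)
t=15: "1101101001000011101"  (len 19)
t=16: "101101001000011101101"  (len 21)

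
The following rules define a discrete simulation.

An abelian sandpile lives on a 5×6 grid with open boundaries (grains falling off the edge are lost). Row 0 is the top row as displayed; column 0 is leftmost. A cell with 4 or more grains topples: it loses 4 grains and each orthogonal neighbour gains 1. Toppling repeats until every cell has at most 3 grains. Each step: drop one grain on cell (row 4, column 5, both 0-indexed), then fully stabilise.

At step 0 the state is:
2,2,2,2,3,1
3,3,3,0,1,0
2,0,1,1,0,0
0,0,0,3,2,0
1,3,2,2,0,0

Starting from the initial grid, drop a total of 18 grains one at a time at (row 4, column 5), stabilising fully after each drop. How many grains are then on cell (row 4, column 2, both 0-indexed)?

[0] 2,2,2,2,3,1
3,3,3,0,1,0
2,0,1,1,0,0
0,0,0,3,2,0
1,3,2,2,0,0
[1] 2,2,2,2,3,1
3,3,3,0,1,0
2,0,1,1,0,0
0,0,0,3,2,0
1,3,2,2,0,1
[2] 2,2,2,2,3,1
3,3,3,0,1,0
2,0,1,1,0,0
0,0,0,3,2,0
1,3,2,2,0,2
[3] 2,2,2,2,3,1
3,3,3,0,1,0
2,0,1,1,0,0
0,0,0,3,2,0
1,3,2,2,0,3
[4] 2,2,2,2,3,1
3,3,3,0,1,0
2,0,1,1,0,0
0,0,0,3,2,1
1,3,2,2,1,0
[5] 2,2,2,2,3,1
3,3,3,0,1,0
2,0,1,1,0,0
0,0,0,3,2,1
1,3,2,2,1,1
[6] 2,2,2,2,3,1
3,3,3,0,1,0
2,0,1,1,0,0
0,0,0,3,2,1
1,3,2,2,1,2
[7] 2,2,2,2,3,1
3,3,3,0,1,0
2,0,1,1,0,0
0,0,0,3,2,1
1,3,2,2,1,3
[8] 2,2,2,2,3,1
3,3,3,0,1,0
2,0,1,1,0,0
0,0,0,3,2,2
1,3,2,2,2,0
[9] 2,2,2,2,3,1
3,3,3,0,1,0
2,0,1,1,0,0
0,0,0,3,2,2
1,3,2,2,2,1
[10] 2,2,2,2,3,1
3,3,3,0,1,0
2,0,1,1,0,0
0,0,0,3,2,2
1,3,2,2,2,2
[11] 2,2,2,2,3,1
3,3,3,0,1,0
2,0,1,1,0,0
0,0,0,3,2,2
1,3,2,2,2,3
[12] 2,2,2,2,3,1
3,3,3,0,1,0
2,0,1,1,0,0
0,0,0,3,2,3
1,3,2,2,3,0
[13] 2,2,2,2,3,1
3,3,3,0,1,0
2,0,1,1,0,0
0,0,0,3,2,3
1,3,2,2,3,1
[14] 2,2,2,2,3,1
3,3,3,0,1,0
2,0,1,1,0,0
0,0,0,3,2,3
1,3,2,2,3,2
[15] 2,2,2,2,3,1
3,3,3,0,1,0
2,0,1,1,0,0
0,0,0,3,2,3
1,3,2,2,3,3
[16] 2,2,2,2,3,1
3,3,3,0,1,0
2,0,1,2,1,1
0,0,1,1,1,1
1,3,3,0,2,2
[17] 2,2,2,2,3,1
3,3,3,0,1,0
2,0,1,2,1,1
0,0,1,1,1,1
1,3,3,0,2,3
[18] 2,2,2,2,3,1
3,3,3,0,1,0
2,0,1,2,1,1
0,0,1,1,1,2
1,3,3,0,3,0

3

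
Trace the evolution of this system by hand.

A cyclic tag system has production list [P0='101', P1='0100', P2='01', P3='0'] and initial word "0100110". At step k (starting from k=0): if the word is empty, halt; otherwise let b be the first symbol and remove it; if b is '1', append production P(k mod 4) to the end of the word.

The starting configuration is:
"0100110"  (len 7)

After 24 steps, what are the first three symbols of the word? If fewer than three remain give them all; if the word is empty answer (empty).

000

t=0: "0100110"  (len 7)
t=1: "100110"  (len 6)
t=2: "001100100"  (len 9)
t=3: "01100100"  (len 8)
t=4: "1100100"  (len 7)
t=5: "100100101"  (len 9)
t=6: "001001010100"  (len 12)
t=7: "01001010100"  (len 11)
t=8: "1001010100"  (len 10)
t=9: "001010100101"  (len 12)
t=10: "01010100101"  (len 11)
t=11: "1010100101"  (len 10)
t=12: "0101001010"  (len 10)
t=13: "101001010"  (len 9)
t=14: "010010100100"  (len 12)
t=15: "10010100100"  (len 11)
t=16: "00101001000"  (len 11)
t=17: "0101001000"  (len 10)
t=18: "101001000"  (len 9)
t=19: "0100100001"  (len 10)
t=20: "100100001"  (len 9)
t=21: "00100001101"  (len 11)
t=22: "0100001101"  (len 10)
t=23: "100001101"  (len 9)
t=24: "000011010"  (len 9)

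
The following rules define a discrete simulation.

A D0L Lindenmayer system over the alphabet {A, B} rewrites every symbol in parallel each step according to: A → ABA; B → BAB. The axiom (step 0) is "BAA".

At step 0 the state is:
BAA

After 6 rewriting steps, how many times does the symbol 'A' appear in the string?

1094

step 0: BAA
step 1: BABABAABA
step 2: BABABABABABABABABAABABABABA
step 3: BABABABABABABABABABABABABABABABABABABABABABABABABABABAABABABABABABABABABABABABABA
step 4: BABABABABABABABABABABABABABABABABABABABABABABABABABABABABA…BABABABABABABABABABABABABABABABABABABABABABABABABABABABABA  (len 243)
step 5: BABABABABABABABABABABABABABABABABABABABABABABABABABABABABA…BABABABABABABABABABABABABABABABABABABABABABABABABABABABABA  (len 729)
step 6: BABABABABABABABABABABABABABABABABABABABABABABABABABABABABA…BABABABABABABABABABABABABABABABABABABABABABABABABABABABABA  (len 2187)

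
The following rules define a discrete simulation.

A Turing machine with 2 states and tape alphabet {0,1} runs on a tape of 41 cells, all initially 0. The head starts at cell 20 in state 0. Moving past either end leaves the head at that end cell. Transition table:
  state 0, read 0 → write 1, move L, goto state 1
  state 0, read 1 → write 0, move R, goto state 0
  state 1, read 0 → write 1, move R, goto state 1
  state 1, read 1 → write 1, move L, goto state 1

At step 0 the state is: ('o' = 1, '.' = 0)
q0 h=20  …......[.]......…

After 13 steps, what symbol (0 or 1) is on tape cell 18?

[0] q0 h=20  …......[.]......…
[1] q1 h=19  …......[.]o.....…
[2] q1 h=20  ….....o[o]......…
[3] q1 h=19  …......[o]o.....…
[4] q1 h=18  …......[.]oo....…
[5] q1 h=19  ….....o[o]o.....…
[6] q1 h=18  …......[o]oo....…
[7] q1 h=17  …......[.]ooo...…
[8] q1 h=18  ….....o[o]oo....…
[9] q1 h=17  …......[o]ooo...…
[10] q1 h=16  …......[.]oooo..…
[11] q1 h=17  ….....o[o]ooo...…
[12] q1 h=16  …......[o]oooo..…
[13] q1 h=15  …......[.]ooooo.…

1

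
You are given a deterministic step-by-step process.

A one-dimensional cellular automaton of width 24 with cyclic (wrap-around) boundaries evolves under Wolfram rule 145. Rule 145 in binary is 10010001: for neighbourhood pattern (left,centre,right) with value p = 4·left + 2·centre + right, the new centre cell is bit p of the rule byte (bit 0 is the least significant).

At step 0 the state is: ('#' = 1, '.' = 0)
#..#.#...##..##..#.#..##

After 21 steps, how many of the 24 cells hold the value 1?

10

t=0: #..#.#...##..##..#.#..##
t=1: .#....##...#...#....#..#
t=2: ..###...##..##..###..#..
t=3: #..#.##...#...#..#.#..##
t=4: .#.....##..##..#....#..#
t=5: ..####...#...#..###..#..
t=6: #..##.##..##..#..#.#..##
t=7: .#......#...#..#....#..#
t=8: ..#####..##..#..###..#..
t=9: #..###.#...#..#..#.#..##
t=10: .#..#...##..#..#....#..#
t=11: ..#..##...#..#..###..#..
t=12: #..#...##..#..#..#.#..##
t=13: .#..##...#..#..#....#..#
t=14: ..#...##..#..#..###..#..
t=15: #..##...#..#..#..#.#..##
t=16: .#...##..#..#..#....#..#
t=17: ..##...#..#..#..###..#..
t=18: #...##..#..#..#..#.#..##
t=19: .##...#..#..#..#....#..#
t=20: ...##..#..#..#..###..#..
t=21: ##...#..#..#..#..#.#..##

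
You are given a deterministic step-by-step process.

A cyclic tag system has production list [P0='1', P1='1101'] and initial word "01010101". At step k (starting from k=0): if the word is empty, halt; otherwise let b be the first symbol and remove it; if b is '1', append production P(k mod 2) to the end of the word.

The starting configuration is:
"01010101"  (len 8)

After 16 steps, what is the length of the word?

26

0) "01010101"  (len 8)
1) "1010101"  (len 7)
2) "0101011101"  (len 10)
3) "101011101"  (len 9)
4) "010111011101"  (len 12)
5) "10111011101"  (len 11)
6) "01110111011101"  (len 14)
7) "1110111011101"  (len 13)
8) "1101110111011101"  (len 16)
9) "1011101110111011"  (len 16)
10) "0111011101110111101"  (len 19)
11) "111011101110111101"  (len 18)
12) "110111011101111011101"  (len 21)
13) "101110111011110111011"  (len 21)
14) "011101110111101110111101"  (len 24)
15) "11101110111101110111101"  (len 23)
16) "11011101111011101111011101"  (len 26)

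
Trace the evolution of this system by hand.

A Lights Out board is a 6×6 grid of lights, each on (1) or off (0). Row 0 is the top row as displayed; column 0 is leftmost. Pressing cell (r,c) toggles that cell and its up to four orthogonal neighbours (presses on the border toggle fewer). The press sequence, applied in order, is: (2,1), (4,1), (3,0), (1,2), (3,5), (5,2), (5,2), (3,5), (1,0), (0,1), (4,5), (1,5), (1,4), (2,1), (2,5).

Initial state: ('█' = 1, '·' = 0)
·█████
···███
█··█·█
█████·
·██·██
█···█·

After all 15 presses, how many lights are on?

[0] ·█████
···███
█··█·█
█████·
·██·██
█···█·
[1] ·█████
·█·███
·███·█
█·███·
·██·██
█···█·
[2] ·█████
·█·███
·███·█
█████·
█···██
██··█·
[3] ·█████
·█·███
████·█
··███·
····██
██··█·
[4] ·█·███
··█·██
██·█·█
··███·
····██
██··█·
[5] ·█·███
··█·██
██·█··
··██·█
····█·
██··█·
[6] ·█·███
··█·██
██·█··
··██·█
··█·█·
█·███·
[7] ·█·███
··█·██
██·█··
··██·█
····█·
██··█·
[8] ·█·███
··█·██
██·█·█
··███·
····██
██··█·
[9] ██·███
███·██
·█·█·█
··███·
····██
██··█·
[10] ··████
█·█·██
·█·█·█
··███·
····██
██··█·
[11] ··████
█·█·██
·█·█·█
··████
······
██··██
[12] ··███·
█·█···
·█·█··
··████
······
██··██
[13] ··██··
█·████
·█·██·
··████
······
██··██
[14] ··██··
██████
█·███·
·█████
······
██··██
[15] ··██··
█████·
█·██·█
·████·
······
██··██

19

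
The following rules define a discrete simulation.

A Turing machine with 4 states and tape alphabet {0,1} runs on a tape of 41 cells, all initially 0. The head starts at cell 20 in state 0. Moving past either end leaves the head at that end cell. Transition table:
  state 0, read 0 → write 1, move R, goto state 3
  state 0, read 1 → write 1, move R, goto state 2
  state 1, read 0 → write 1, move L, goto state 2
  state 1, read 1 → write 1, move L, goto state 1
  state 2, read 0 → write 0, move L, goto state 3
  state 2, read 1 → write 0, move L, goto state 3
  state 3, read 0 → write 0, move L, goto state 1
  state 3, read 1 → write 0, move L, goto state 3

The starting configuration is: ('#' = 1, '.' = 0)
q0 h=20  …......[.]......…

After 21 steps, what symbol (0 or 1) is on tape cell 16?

1

[0] q0 h=20  …......[.]......…
[1] q3 h=21  ….....#[.]......…
[2] q1 h=20  …......[#]......…
[3] q1 h=19  …......[.]#.....…
[4] q2 h=18  …......[.]##....…
[5] q3 h=17  …......[.].##...…
[6] q1 h=16  …......[.]..##..…
[7] q2 h=15  …......[.]#..##.…
[8] q3 h=14  …......[.].#..##…
[9] q1 h=13  …......[.]..#..#…
[10] q2 h=12  …......[.]#..#..…
[11] q3 h=11  …......[.].#..#.…
[12] q1 h=10  …......[.]..#..#…
[13] q2 h= 9  …......[.]#..#..…
[14] q3 h= 8  …......[.].#..#.…
[15] q1 h= 7  …......[.]..#..#…
[16] q2 h= 6  |......[.]#..#..…
[17] q3 h= 5  |.....[.].#..#.…
[18] q1 h= 4  |....[.]..#..#…
[19] q2 h= 3  |...[.]#..#..…
[20] q3 h= 2  |..[.].#..#.…
[21] q1 h= 1  |.[.]..#..#…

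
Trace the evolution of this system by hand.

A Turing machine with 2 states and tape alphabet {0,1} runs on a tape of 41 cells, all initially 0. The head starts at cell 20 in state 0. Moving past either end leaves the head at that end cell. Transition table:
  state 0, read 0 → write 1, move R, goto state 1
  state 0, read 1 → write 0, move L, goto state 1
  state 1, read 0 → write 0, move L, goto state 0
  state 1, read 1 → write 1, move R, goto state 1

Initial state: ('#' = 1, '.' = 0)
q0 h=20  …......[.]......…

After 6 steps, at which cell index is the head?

18

0) q0 h=20  …......[.]......…
1) q1 h=21  ….....#[.]......…
2) q0 h=20  …......[#]......…
3) q1 h=19  …......[.]......…
4) q0 h=18  …......[.]......…
5) q1 h=19  ….....#[.]......…
6) q0 h=18  …......[#]......…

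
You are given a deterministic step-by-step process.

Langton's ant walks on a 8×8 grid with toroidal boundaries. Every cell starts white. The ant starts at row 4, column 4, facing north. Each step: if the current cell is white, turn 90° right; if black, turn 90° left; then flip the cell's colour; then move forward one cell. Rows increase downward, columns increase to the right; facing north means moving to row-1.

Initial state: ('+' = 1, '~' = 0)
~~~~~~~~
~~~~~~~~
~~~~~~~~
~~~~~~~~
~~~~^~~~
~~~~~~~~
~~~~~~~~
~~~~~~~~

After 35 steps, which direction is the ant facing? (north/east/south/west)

k=0  ~~~~~~~~
~~~~~~~~
~~~~~~~~
~~~~~~~~
~~~~^~~~
~~~~~~~~
~~~~~~~~
~~~~~~~~
k=1  ~~~~~~~~
~~~~~~~~
~~~~~~~~
~~~~~~~~
~~~~+>~~
~~~~~~~~
~~~~~~~~
~~~~~~~~
k=2  ~~~~~~~~
~~~~~~~~
~~~~~~~~
~~~~~~~~
~~~~++~~
~~~~~v~~
~~~~~~~~
~~~~~~~~
k=3  ~~~~~~~~
~~~~~~~~
~~~~~~~~
~~~~~~~~
~~~~++~~
~~~~<+~~
~~~~~~~~
~~~~~~~~
k=4  ~~~~~~~~
~~~~~~~~
~~~~~~~~
~~~~~~~~
~~~~^+~~
~~~~++~~
~~~~~~~~
~~~~~~~~
k=5  ~~~~~~~~
~~~~~~~~
~~~~~~~~
~~~~~~~~
~~~<~+~~
~~~~++~~
~~~~~~~~
~~~~~~~~
k=6  ~~~~~~~~
~~~~~~~~
~~~~~~~~
~~~^~~~~
~~~+~+~~
~~~~++~~
~~~~~~~~
~~~~~~~~
k=7  ~~~~~~~~
~~~~~~~~
~~~~~~~~
~~~+>~~~
~~~+~+~~
~~~~++~~
~~~~~~~~
~~~~~~~~
k=8  ~~~~~~~~
~~~~~~~~
~~~~~~~~
~~~++~~~
~~~+v+~~
~~~~++~~
~~~~~~~~
~~~~~~~~
k=9  ~~~~~~~~
~~~~~~~~
~~~~~~~~
~~~++~~~
~~~<++~~
~~~~++~~
~~~~~~~~
~~~~~~~~
k=10  ~~~~~~~~
~~~~~~~~
~~~~~~~~
~~~++~~~
~~~~++~~
~~~v++~~
~~~~~~~~
~~~~~~~~
k=11  ~~~~~~~~
~~~~~~~~
~~~~~~~~
~~~++~~~
~~~~++~~
~~<+++~~
~~~~~~~~
~~~~~~~~
k=12  ~~~~~~~~
~~~~~~~~
~~~~~~~~
~~~++~~~
~~^~++~~
~~++++~~
~~~~~~~~
~~~~~~~~
k=13  ~~~~~~~~
~~~~~~~~
~~~~~~~~
~~~++~~~
~~+>++~~
~~++++~~
~~~~~~~~
~~~~~~~~
k=14  ~~~~~~~~
~~~~~~~~
~~~~~~~~
~~~++~~~
~~++++~~
~~+v++~~
~~~~~~~~
~~~~~~~~
k=15  ~~~~~~~~
~~~~~~~~
~~~~~~~~
~~~++~~~
~~++++~~
~~+~>+~~
~~~~~~~~
~~~~~~~~
k=16  ~~~~~~~~
~~~~~~~~
~~~~~~~~
~~~++~~~
~~++^+~~
~~+~~+~~
~~~~~~~~
~~~~~~~~
k=17  ~~~~~~~~
~~~~~~~~
~~~~~~~~
~~~++~~~
~~+<~+~~
~~+~~+~~
~~~~~~~~
~~~~~~~~
k=18  ~~~~~~~~
~~~~~~~~
~~~~~~~~
~~~++~~~
~~+~~+~~
~~+v~+~~
~~~~~~~~
~~~~~~~~
k=19  ~~~~~~~~
~~~~~~~~
~~~~~~~~
~~~++~~~
~~+~~+~~
~~<+~+~~
~~~~~~~~
~~~~~~~~
k=20  ~~~~~~~~
~~~~~~~~
~~~~~~~~
~~~++~~~
~~+~~+~~
~~~+~+~~
~~v~~~~~
~~~~~~~~
k=21  ~~~~~~~~
~~~~~~~~
~~~~~~~~
~~~++~~~
~~+~~+~~
~~~+~+~~
~<+~~~~~
~~~~~~~~
k=22  ~~~~~~~~
~~~~~~~~
~~~~~~~~
~~~++~~~
~~+~~+~~
~^~+~+~~
~++~~~~~
~~~~~~~~
k=23  ~~~~~~~~
~~~~~~~~
~~~~~~~~
~~~++~~~
~~+~~+~~
~+>+~+~~
~++~~~~~
~~~~~~~~
k=24  ~~~~~~~~
~~~~~~~~
~~~~~~~~
~~~++~~~
~~+~~+~~
~+++~+~~
~+v~~~~~
~~~~~~~~
k=25  ~~~~~~~~
~~~~~~~~
~~~~~~~~
~~~++~~~
~~+~~+~~
~+++~+~~
~+~>~~~~
~~~~~~~~
k=26  ~~~~~~~~
~~~~~~~~
~~~~~~~~
~~~++~~~
~~+~~+~~
~+++~+~~
~+~+~~~~
~~~v~~~~
k=27  ~~~~~~~~
~~~~~~~~
~~~~~~~~
~~~++~~~
~~+~~+~~
~+++~+~~
~+~+~~~~
~~<+~~~~
k=28  ~~~~~~~~
~~~~~~~~
~~~~~~~~
~~~++~~~
~~+~~+~~
~+++~+~~
~+^+~~~~
~~++~~~~
k=29  ~~~~~~~~
~~~~~~~~
~~~~~~~~
~~~++~~~
~~+~~+~~
~+++~+~~
~++>~~~~
~~++~~~~
k=30  ~~~~~~~~
~~~~~~~~
~~~~~~~~
~~~++~~~
~~+~~+~~
~++^~+~~
~++~~~~~
~~++~~~~
k=31  ~~~~~~~~
~~~~~~~~
~~~~~~~~
~~~++~~~
~~+~~+~~
~+<~~+~~
~++~~~~~
~~++~~~~
k=32  ~~~~~~~~
~~~~~~~~
~~~~~~~~
~~~++~~~
~~+~~+~~
~+~~~+~~
~+v~~~~~
~~++~~~~
k=33  ~~~~~~~~
~~~~~~~~
~~~~~~~~
~~~++~~~
~~+~~+~~
~+~~~+~~
~+~>~~~~
~~++~~~~
k=34  ~~~~~~~~
~~~~~~~~
~~~~~~~~
~~~++~~~
~~+~~+~~
~+~~~+~~
~+~+~~~~
~~+v~~~~
k=35  ~~~~~~~~
~~~~~~~~
~~~~~~~~
~~~++~~~
~~+~~+~~
~+~~~+~~
~+~+~~~~
~~+~>~~~

east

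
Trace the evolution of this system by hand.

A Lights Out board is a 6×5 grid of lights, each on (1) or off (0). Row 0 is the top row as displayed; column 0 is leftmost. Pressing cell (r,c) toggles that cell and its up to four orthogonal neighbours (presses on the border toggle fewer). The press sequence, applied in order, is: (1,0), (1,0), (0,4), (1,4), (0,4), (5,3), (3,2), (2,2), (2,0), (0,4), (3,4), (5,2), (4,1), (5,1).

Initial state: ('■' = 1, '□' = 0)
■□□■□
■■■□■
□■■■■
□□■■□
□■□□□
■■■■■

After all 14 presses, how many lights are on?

18

[0] ■□□■□
■■■□■
□■■■■
□□■■□
□■□□□
■■■■■
[1] □□□■□
□□■□■
■■■■■
□□■■□
□■□□□
■■■■■
[2] ■□□■□
■■■□■
□■■■■
□□■■□
□■□□□
■■■■■
[3] ■□□□■
■■■□□
□■■■■
□□■■□
□■□□□
■■■■■
[4] ■□□□□
■■■■■
□■■■□
□□■■□
□■□□□
■■■■■
[5] ■□□■■
■■■■□
□■■■□
□□■■□
□■□□□
■■■■■
[6] ■□□■■
■■■■□
□■■■□
□□■■□
□■□■□
■■□□□
[7] ■□□■■
■■■■□
□■□■□
□■□□□
□■■■□
■■□□□
[8] ■□□■■
■■□■□
□□■□□
□■■□□
□■■■□
■■□□□
[9] ■□□■■
□■□■□
■■■□□
■■■□□
□■■■□
■■□□□
[10] ■□□□□
□■□■■
■■■□□
■■■□□
□■■■□
■■□□□
[11] ■□□□□
□■□■■
■■■□■
■■■■■
□■■■■
■■□□□
[12] ■□□□□
□■□■■
■■■□■
■■■■■
□■□■■
■□■■□
[13] ■□□□□
□■□■■
■■■□■
■□■■■
■□■■■
■■■■□
[14] ■□□□□
□■□■■
■■■□■
■□■■■
■■■■■
□□□■□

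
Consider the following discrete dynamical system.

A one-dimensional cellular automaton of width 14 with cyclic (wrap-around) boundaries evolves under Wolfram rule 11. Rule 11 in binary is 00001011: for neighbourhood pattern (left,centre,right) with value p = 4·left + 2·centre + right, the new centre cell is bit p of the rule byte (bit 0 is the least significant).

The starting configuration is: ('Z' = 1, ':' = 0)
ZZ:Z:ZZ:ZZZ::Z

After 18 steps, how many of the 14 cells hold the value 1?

8

0) ZZ:Z:ZZ:ZZZ::Z
1) :::::Z::Z:::ZZ
2) :ZZZZ::Z::ZZZ:
3) ZZ::::Z::ZZ:::
4) Z::ZZZ::ZZ::ZZ
5) ::ZZ:::ZZ::ZZ:
6) ZZZ::ZZZ::ZZ::
7) Z:::ZZ:::ZZ::Z
8) ::ZZZ::ZZZ::ZZ
9) :ZZ:::ZZ:::ZZ:
10) ZZ::ZZZ::ZZZ::
11) Z::ZZ:::ZZ:::Z
12) ::ZZ::ZZZ::ZZZ
13) :ZZ::ZZ:::ZZ::
14) ZZ::ZZ::ZZZ::Z
15) :::ZZ::ZZ:::ZZ
16) :ZZZ::ZZ::ZZZ:
17) ZZ:::ZZ::ZZ:::
18) Z::ZZZ::ZZ::ZZ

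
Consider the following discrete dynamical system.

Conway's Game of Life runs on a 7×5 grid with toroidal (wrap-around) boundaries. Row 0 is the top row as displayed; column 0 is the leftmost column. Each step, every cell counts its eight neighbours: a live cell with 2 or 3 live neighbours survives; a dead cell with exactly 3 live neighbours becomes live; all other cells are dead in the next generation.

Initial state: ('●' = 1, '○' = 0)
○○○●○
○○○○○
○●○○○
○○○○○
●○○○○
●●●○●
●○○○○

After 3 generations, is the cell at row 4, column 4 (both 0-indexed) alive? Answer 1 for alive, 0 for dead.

0

k=0  ○○○●○
○○○○○
○●○○○
○○○○○
●○○○○
●●●○●
●○○○○
k=1  ○○○○○
○○○○○
○○○○○
○○○○○
●○○○●
○○○○●
●○●●○
k=2  ○○○○○
○○○○○
○○○○○
○○○○○
●○○○●
○●○○○
○○○●●
k=3  ○○○○○
○○○○○
○○○○○
○○○○○
●○○○○
○○○●○
○○○○○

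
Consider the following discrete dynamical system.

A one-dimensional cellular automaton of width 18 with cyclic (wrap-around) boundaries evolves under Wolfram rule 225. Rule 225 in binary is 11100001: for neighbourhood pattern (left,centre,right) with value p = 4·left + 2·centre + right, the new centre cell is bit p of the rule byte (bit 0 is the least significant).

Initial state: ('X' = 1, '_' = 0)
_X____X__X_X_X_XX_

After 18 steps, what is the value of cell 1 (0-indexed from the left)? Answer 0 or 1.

step 0: _X____X__X_X_X_XX_
step 1: ___XX_____X_X_X_X_
step 2: XX__X_XXX__X_X_X__
step 3: _X___X_XX___X_X___
step 4: ___X__X_X_X__X__XX
step 5: _X_____X_X_______X
step 6: X__XXX__X__XXXXX__
step 7: ____XX______XXXX__
step 8: XXX__X_XXXX__XXX_X
step 9: XXX___X_XXX___XXX_
step 10: _XX_X__X_XX_X__XXX
step 11: X_XX____X_XX____XX
step 12: XX_X_XX__X_X_XX__X
step 13: XXX_X_X___X_X_X___
step 14: _XXX_X__X__X_X__X_
step 15: __XXX_______X_____
step 16: X__XX_XXXXX___XXXX
step 17: X___XX_XXXX_X__XXX
step 18: X_X__XX_XXXX____XX

0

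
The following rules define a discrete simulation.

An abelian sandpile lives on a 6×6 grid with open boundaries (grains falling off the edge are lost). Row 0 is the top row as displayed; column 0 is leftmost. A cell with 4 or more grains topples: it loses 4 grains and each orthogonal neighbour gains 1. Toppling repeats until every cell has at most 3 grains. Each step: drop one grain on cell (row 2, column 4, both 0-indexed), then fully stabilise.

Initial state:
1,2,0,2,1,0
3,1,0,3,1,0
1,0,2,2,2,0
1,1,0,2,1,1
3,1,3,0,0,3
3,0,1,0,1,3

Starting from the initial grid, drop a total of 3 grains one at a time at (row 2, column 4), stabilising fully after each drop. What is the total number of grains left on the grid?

48

k=0  1,2,0,2,1,0
3,1,0,3,1,0
1,0,2,2,2,0
1,1,0,2,1,1
3,1,3,0,0,3
3,0,1,0,1,3
k=1  1,2,0,2,1,0
3,1,0,3,1,0
1,0,2,2,3,0
1,1,0,2,1,1
3,1,3,0,0,3
3,0,1,0,1,3
k=2  1,2,0,2,1,0
3,1,0,3,2,0
1,0,2,3,0,1
1,1,0,2,2,1
3,1,3,0,0,3
3,0,1,0,1,3
k=3  1,2,0,2,1,0
3,1,0,3,2,0
1,0,2,3,1,1
1,1,0,2,2,1
3,1,3,0,0,3
3,0,1,0,1,3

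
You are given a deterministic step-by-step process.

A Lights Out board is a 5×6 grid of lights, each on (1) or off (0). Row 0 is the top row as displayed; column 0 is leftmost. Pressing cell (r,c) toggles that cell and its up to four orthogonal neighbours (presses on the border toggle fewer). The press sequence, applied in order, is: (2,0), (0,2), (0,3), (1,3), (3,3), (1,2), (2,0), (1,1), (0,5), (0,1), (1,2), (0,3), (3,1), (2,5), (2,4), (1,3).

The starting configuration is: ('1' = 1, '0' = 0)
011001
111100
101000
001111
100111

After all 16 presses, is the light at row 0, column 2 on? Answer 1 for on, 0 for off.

gen 0: 011001
111100
101000
001111
100111
gen 1: 011001
011100
011000
101111
100111
gen 2: 000101
010100
011000
101111
100111
gen 3: 001011
010000
011000
101111
100111
gen 4: 001111
011110
011100
101111
100111
gen 5: 001111
011110
011000
100001
100011
gen 6: 000111
000010
010000
100001
100011
gen 7: 000111
100010
100000
000001
100011
gen 8: 010111
011010
110000
000001
100011
gen 9: 010100
011011
110000
000001
100011
gen 10: 101100
001011
110000
000001
100011
gen 11: 100100
010111
111000
000001
100011
gen 12: 101010
010011
111000
000001
100011
gen 13: 101010
010011
101000
111001
110011
gen 14: 101010
010010
101011
111000
110011
gen 15: 101010
010000
101100
111010
110011
gen 16: 101110
011110
101000
111010
110011

1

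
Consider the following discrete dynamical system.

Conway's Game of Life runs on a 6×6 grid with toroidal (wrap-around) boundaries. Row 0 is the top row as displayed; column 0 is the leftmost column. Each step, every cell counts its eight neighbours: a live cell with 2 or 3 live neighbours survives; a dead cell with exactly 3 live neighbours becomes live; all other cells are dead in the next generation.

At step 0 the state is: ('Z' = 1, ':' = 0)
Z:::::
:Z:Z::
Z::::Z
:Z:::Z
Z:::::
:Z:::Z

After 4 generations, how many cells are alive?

10

0) Z:::::
:Z:Z::
Z::::Z
:Z:::Z
Z:::::
:Z:::Z
1) ZZZ:::
:Z:::Z
:ZZ:ZZ
:Z:::Z
:Z:::Z
:Z:::Z
2) ::Z::Z
:::ZZZ
:ZZ:ZZ
:Z:::Z
:ZZ:ZZ
:::::Z
3) Z::Z:Z
:Z::::
:ZZ:::
::::::
:ZZ:ZZ
:ZZZ:Z
4) :::Z:Z
:Z::::
:ZZ:::
Z::Z::
:Z::ZZ
::::::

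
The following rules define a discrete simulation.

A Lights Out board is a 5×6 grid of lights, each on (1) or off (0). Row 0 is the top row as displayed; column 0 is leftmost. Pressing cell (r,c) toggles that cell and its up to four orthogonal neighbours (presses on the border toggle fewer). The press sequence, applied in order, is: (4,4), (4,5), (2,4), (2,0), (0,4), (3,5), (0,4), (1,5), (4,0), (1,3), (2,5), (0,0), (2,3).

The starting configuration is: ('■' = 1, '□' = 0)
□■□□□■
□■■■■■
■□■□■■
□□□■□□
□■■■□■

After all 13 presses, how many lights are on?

12

gen 0: □■□□□■
□■■■■■
■□■□■■
□□□■□□
□■■■□■
gen 1: □■□□□■
□■■■■■
■□■□■■
□□□■■□
□■■□■□
gen 2: □■□□□■
□■■■■■
■□■□■■
□□□■■■
□■■□□■
gen 3: □■□□□■
□■■■□■
■□■■□□
□□□■□■
□■■□□■
gen 4: □■□□□■
■■■■□■
□■■■□□
■□□■□■
□■■□□■
gen 5: □■□■■□
■■■■■■
□■■■□□
■□□■□■
□■■□□■
gen 6: □■□■■□
■■■■■■
□■■■□■
■□□■■□
□■■□□□
gen 7: □■□□□■
■■■■□■
□■■■□■
■□□■■□
□■■□□□
gen 8: □■□□□□
■■■■■□
□■■■□□
■□□■■□
□■■□□□
gen 9: □■□□□□
■■■■■□
□■■■□□
□□□■■□
■□■□□□
gen 10: □■□■□□
■■□□□□
□■■□□□
□□□■■□
■□■□□□
gen 11: □■□■□□
■■□□□■
□■■□■■
□□□■■■
■□■□□□
gen 12: ■□□■□□
□■□□□■
□■■□■■
□□□■■■
■□■□□□
gen 13: ■□□■□□
□■□■□■
□■□■□■
□□□□■■
■□■□□□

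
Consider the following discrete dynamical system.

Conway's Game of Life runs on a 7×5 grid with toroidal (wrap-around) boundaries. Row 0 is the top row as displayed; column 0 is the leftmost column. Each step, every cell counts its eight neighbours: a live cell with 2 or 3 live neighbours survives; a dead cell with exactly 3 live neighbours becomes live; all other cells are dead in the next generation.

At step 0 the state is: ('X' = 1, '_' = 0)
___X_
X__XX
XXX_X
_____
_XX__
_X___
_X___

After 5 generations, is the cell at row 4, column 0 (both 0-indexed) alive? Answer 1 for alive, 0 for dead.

0

t=0: ___X_
X__XX
XXX_X
_____
_XX__
_X___
_X___
t=1: X_XX_
_____
_XX__
___X_
_XX__
XX___
__X__
t=2: _XXX_
___X_
__X__
___X_
XXX__
X____
X_XXX
t=3: XX___
_X_X_
__XX_
___X_
XXX_X
_____
X____
t=4: XXX_X
XX_XX
___XX
X____
XXXXX
____X
XX___
t=5: _____
_____
_XXX_
_____
_XXX_
_____
__XX_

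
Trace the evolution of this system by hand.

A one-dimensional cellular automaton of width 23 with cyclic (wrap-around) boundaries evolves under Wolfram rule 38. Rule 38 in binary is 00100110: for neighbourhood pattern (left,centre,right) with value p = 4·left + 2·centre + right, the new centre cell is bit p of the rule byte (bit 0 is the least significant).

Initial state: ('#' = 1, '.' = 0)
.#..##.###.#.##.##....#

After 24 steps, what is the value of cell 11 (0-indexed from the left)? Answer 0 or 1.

step 0: .#..##.###.#.##.##....#
step 1: ##.#..#...###..#.....##
step 2: ..##.##..#....##....#..
step 3: .#..#...##...#.....##..
step 4: ##.##..#....##....#....
step 5: ..#...##...#.....##...#
step 6: .##..#....##....#....##
step 7: #...##...#.....##...#..
step 8: #..#....##....#....##.#
step 9: ..##...#.....##...#..#.
step 10: .#....##....#....##.##.
step 11: ##...#.....##...#..#...
step 12: ....##....#....##.##..#
step 13: ...#.....##...#..#...##
step 14: ..##....#....##.##..#..
step 15: .#.....##...#..#...##..
step 16: ##....#....##.##..#....
step 17: .....##...#..#...##...#
step 18: ....#....##.##..#....##
step 19: ...##...#..#...##...#..
step 20: ..#....##.##..#....##..
step 21: .##...#..#...##...#....
step 22: #....##.##..#....##....
step 23: #...#..#...##...#.....#
step 24: ...##.##..#....##....#.

0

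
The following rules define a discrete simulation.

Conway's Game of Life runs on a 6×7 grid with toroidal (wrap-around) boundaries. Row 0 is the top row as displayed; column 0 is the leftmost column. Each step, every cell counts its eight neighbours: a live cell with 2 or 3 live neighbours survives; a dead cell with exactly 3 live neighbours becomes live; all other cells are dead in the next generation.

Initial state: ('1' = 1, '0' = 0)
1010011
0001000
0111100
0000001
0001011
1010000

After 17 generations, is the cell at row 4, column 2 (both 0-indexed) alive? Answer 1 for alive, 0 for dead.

step 0: 1010011
0001000
0111100
0000001
0001011
1010000
step 1: 1011001
1000011
0011100
1000001
1000011
1011100
step 2: 0010000
1000010
0101100
1101100
0001110
0010100
step 3: 0101000
0111100
0101011
1100000
0100010
0010110
step 4: 0100010
0100010
0001011
0100110
1110111
0111110
step 5: 1101011
1010010
1010001
0100000
0000000
0000000
step 6: 1110110
0011110
1010001
1100000
0000000
1000001
step 7: 1010000
0000000
1010111
1100001
0100001
1000011
step 8: 1100000
1001010
0000010
0010000
0100000
0000010
step 9: 1100100
1100100
0000101
0000000
0000000
1100000
step 10: 0010001
0101101
1000010
0000000
0000000
1100000
step 11: 0011011
0111101
1000111
0000000
0000000
1100000
step 12: 0000011
0100000
1110101
0000011
0000000
1110001
step 13: 0010011
0110000
0110001
0100011
0100010
1100011
step 14: 0010010
0001011
0000011
0100011
0110100
0110100
step 15: 0110011
0000000
0000000
0110101
0000100
0000110
step 16: 0000111
0000000
0000000
0001010
0000100
0001101
step 17: 0001101
0000010
0000000
0000100
0000000
0001001

0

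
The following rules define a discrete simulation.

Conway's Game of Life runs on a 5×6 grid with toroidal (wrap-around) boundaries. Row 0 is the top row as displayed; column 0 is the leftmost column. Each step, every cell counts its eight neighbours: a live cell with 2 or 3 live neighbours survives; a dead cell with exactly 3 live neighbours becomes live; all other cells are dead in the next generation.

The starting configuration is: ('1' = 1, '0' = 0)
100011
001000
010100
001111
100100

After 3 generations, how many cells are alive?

[0] 100011
001000
010100
001111
100100
[1] 110111
111111
010000
110001
111000
[2] 000000
000000
000100
000001
000100
[3] 000000
000000
000000
000010
000000

1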